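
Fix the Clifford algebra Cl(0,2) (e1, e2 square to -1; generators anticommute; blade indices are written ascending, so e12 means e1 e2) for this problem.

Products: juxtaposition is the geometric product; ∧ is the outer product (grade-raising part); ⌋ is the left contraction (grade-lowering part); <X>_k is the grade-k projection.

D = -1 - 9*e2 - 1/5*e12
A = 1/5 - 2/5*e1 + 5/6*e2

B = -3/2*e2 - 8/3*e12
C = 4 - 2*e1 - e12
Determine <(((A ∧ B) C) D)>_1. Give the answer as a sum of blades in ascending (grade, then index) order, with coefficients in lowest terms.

step 1: -3/10*e2 + 1/15*e12
step 2: 1/15 + 3/10*e1 - 4/3*e2 - 1/3*e12
step 3: -182/15 - 91/30*e1 + 119/150*e2 - 119/50*e12
step 4: -91/30*e1 + 119/150*e2
Answer: -91/30*e1 + 119/150*e2


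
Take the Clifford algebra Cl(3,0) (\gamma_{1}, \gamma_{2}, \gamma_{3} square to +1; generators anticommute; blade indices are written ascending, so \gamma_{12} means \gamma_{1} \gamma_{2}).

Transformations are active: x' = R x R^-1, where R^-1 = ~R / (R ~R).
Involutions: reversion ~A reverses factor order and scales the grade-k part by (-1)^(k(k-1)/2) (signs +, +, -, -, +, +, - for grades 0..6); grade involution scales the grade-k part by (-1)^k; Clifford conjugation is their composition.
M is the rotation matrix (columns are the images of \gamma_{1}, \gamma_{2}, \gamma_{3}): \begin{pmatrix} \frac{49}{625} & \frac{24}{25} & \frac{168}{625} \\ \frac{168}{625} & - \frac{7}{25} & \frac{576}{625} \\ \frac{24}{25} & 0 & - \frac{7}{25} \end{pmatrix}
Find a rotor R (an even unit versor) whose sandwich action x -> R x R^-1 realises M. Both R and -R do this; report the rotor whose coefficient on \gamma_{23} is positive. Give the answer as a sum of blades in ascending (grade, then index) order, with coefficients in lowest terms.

Method: write R = a + b12*\gamma_{12} + b13*\gamma_{13} + b23*\gamma_{23} with a^2 + b12^2 + b13^2 + b23^2 = 1 (so R^-1 = ~R). Expanding the columns R e_j ~R gives tr M = 4a^2 - 1 and, from the antisymmetric part, M21 - M12 = -4a*b12, M13 - M31 = 4a*b13, M32 - M23 = -4a*b23.
Here tr M = -\frac{301}{625}, so a^2 = (1 + tr M)/4 = \frac{81}{625} and a = ±\frac{9}{25}. Taking a = \frac{9}{25}: M21 - M12 = -\frac{432}{625}, M13 - M31 = -\frac{432}{625}, M32 - M23 = -\frac{576}{625}, giving b12 = \frac{12}{25}, b13 = -\frac{12}{25}, b23 = \frac{16}{25}, i.e. R = \frac{9}{25} + \frac{12}{25} \gamma_{12} - \frac{12}{25} \gamma_{13} + \frac{16}{25} \gamma_{23}.
Its \gamma_{23} coefficient is already positive.
Answer: \frac{9}{25} + \frac{12}{25} \gamma_{12} - \frac{12}{25} \gamma_{13} + \frac{16}{25} \gamma_{23}. Sheet selection: the two-to-one cover makes ±R indistinguishable at the matrix level (trace -\frac{301}{625}), so uniqueness comes from the required sign on \gamma_{23}.


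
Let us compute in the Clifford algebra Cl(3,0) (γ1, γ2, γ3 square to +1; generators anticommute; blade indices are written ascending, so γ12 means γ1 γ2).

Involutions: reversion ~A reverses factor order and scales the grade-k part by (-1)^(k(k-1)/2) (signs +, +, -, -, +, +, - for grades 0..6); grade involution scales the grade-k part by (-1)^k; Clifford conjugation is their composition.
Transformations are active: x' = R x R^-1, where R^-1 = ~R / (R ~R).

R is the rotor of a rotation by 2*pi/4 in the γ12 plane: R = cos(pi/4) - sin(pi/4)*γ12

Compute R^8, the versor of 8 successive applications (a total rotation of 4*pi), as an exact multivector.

Half-angle bookkeeping: 8 applications in γ12 add up to rotor phase 8*pi/4 = 2*pi, so R^8 = cos(2*pi) - sin(2*pi)*γ12.
cos(2*pi) = 1 and sin(2*pi) = 0, so R^8 = 1. The total rotation 4*pi is 2 full turns, so every vector returns to itself, yet the rotor is +1, back on the identity sheet (an even number of 2*pi turns).
Answer: 1


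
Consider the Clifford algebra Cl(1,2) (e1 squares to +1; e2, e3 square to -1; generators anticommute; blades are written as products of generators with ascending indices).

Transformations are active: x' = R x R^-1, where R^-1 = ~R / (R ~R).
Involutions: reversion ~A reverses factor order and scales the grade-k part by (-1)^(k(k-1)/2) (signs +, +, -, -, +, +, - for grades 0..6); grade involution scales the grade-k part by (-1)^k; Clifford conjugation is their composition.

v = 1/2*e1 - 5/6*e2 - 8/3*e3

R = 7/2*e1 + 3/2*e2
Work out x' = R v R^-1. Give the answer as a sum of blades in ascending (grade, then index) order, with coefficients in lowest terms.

~R = 7/2*e1 + 3/2*e2, and R ~R = 10, so R^-1 = ~R / (10).
R v = 3 - 11/3*e1 e2 - 28/3*e1 e3 - 4*e2 e3
Answer: 8/5*e1 + 26/15*e2 + 8/3*e3


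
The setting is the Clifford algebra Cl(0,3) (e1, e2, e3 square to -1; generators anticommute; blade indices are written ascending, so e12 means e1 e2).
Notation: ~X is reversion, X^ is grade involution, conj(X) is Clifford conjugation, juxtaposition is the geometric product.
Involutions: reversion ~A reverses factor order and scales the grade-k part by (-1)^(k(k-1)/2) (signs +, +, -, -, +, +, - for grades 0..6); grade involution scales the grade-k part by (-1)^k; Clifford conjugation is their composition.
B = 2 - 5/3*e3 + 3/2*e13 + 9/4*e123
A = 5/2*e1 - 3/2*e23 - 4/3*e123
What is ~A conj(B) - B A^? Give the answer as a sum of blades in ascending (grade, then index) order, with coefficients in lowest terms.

first term: 3 + 13/8*e1 - 9/2*e2 + 15/4*e3 + 1/36*e12 + 25/6*e13 - 21/8*e23 + 8/3*e123
second term: 3 - 13/8*e1 + 9/2*e2 - 15/4*e3 - 1/36*e12 - 25/6*e13 + 21/8*e23 + 8/3*e123
Answer: 13/4*e1 - 9*e2 + 15/2*e3 + 1/18*e12 + 25/3*e13 - 21/4*e23


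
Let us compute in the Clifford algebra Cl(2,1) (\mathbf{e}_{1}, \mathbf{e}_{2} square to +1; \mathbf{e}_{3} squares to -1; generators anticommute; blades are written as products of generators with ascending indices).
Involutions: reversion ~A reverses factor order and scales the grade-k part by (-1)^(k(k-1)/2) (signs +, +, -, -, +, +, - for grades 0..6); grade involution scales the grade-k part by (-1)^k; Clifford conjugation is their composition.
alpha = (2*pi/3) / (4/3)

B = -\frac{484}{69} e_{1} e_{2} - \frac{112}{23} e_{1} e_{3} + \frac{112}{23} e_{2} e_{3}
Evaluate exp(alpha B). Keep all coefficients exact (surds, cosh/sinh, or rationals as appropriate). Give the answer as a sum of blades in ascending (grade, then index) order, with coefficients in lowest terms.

B^2 term by term: the squares give (-\frac{484}{69})^2*(e_{1} e_{2})^2 + (-\frac{112}{23})^2*(e_{1} e_{3})^2 + (\frac{112}{23})^2*(e_{2} e_{3})^2 = \frac{234256}{4761}*(-1) + \frac{12544}{529}*(+1) + \frac{12544}{529}*(+1) = -\frac{16}{9} (each basis 2-blade squares to minus the product of its generators' squares); cross terms between blades sharing an index anticommute and cancel. So B^2 = -\frac{16}{9}.
B^2 = -\frac{16}{9} — a negative square means the series sums to a rotation: l = \frac{4}{3}, alpha*l = \frac{2 \pi}{3}, so exp(alpha B) = cos(\frac{2 \pi}{3}) + (sin(\frac{2 \pi}{3})/(\frac{4}{3}))*B = - \frac{1}{2} + (\frac{3 \sqrt{3}}{8})*B.
Answer: - \frac{1}{2} - \frac{121 \sqrt{3}}{46} e_{1} e_{2} - \frac{42 \sqrt{3}}{23} e_{1} e_{3} + \frac{42 \sqrt{3}}{23} e_{2} e_{3}


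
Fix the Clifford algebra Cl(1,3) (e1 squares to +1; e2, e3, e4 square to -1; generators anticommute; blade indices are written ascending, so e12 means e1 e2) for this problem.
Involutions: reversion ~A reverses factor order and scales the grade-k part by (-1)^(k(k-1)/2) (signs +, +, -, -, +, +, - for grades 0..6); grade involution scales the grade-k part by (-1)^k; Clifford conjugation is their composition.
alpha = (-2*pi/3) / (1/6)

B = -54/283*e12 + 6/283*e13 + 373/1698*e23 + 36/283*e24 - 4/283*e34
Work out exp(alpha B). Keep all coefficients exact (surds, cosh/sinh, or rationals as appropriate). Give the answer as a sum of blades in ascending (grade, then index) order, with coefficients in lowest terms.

B^2 term by term: the squares give (-54/283)^2*(e12)^2 + (6/283)^2*(e13)^2 + (373/1698)^2*(e23)^2 + (36/283)^2*(e24)^2 + (-4/283)^2*(e34)^2 = 2916/80089*(+1) + 36/80089*(+1) + 139129/2883204*(-1) + 1296/80089*(-1) + 16/80089*(-1) = -1/36 (each basis 2-blade squares to minus the product of its generators' squares); cross terms between blades sharing an index anticommute and cancel; the commuting (index-disjoint) pairs give grade-4 terms 2*c*c'*(blade product), which cancel blade by blade — e1234: 432/80089 - 432/80089 = 0 — confirming B is simple. So B^2 = -1/36.
B^2 = -1/36 — a negative square means the series sums to a rotation: l = 1/6, alpha*l = -2*pi/3, so exp(alpha B) = cos(-2*pi/3) + (sin(-2*pi/3)/(1/6))*B = -1/2 + (-3*sqrt(3))*B.
Answer: -1/2 + 162*sqrt(3)/283*e12 - 18*sqrt(3)/283*e13 - 373*sqrt(3)/566*e23 - 108*sqrt(3)/283*e24 + 12*sqrt(3)/283*e34


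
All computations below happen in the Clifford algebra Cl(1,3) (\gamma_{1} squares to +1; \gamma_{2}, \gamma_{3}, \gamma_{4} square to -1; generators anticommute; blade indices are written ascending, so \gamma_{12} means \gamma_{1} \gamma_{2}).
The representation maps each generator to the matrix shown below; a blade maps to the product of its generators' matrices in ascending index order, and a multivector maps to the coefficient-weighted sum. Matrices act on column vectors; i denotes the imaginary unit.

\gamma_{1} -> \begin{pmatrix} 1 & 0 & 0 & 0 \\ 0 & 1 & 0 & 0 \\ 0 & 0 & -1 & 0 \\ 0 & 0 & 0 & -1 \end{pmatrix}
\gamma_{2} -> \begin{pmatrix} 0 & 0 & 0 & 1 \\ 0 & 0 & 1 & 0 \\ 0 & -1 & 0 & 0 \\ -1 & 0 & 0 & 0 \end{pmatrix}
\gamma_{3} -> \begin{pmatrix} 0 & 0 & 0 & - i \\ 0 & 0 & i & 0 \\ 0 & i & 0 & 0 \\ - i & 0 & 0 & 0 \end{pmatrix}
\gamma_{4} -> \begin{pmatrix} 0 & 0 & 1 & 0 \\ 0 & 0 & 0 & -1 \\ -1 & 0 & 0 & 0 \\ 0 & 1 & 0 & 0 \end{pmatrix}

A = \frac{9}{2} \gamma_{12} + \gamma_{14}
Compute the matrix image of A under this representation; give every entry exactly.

Bivector images (products of the table entries): rho(\gamma_{12}) = rho(\gamma_{1})rho(\gamma_{2}) = \begin{pmatrix} 0 & 0 & 0 & 1 \\ 0 & 0 & 1 & 0 \\ 0 & 1 & 0 & 0 \\ 1 & 0 & 0 & 0 \end{pmatrix}; rho(\gamma_{14}) = rho(\gamma_{1})rho(\gamma_{4}) = \begin{pmatrix} 0 & 0 & 1 & 0 \\ 0 & 0 & 0 & -1 \\ 1 & 0 & 0 & 0 \\ 0 & -1 & 0 & 0 \end{pmatrix}.
M = (\frac{9}{2})*rho(\gamma_{12}) + (1)*rho(\gamma_{14}), summed entrywise:
Answer: \begin{pmatrix} 0 & 0 & 1 & \frac{9}{2} \\ 0 & 0 & \frac{9}{2} & -1 \\ 1 & \frac{9}{2} & 0 & 0 \\ \frac{9}{2} & -1 & 0 & 0 \end{pmatrix}


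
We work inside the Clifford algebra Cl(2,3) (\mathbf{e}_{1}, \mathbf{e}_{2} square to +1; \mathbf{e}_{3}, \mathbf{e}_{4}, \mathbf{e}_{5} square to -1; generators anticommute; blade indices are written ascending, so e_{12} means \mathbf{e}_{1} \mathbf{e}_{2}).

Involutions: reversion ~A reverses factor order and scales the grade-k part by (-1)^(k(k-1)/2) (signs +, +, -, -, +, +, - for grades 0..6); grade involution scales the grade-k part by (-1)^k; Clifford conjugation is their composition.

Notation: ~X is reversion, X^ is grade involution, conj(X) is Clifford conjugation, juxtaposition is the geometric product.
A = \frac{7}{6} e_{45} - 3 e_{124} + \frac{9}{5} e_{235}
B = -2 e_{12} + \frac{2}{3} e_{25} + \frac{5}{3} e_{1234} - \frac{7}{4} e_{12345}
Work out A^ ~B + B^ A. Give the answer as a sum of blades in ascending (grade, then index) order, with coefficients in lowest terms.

first term: -\frac{31}{5} e_{3} - 6 e_{4} - \frac{63}{20} e_{14} + \frac{7}{9} e_{24} + \frac{21}{4} e_{35} + \frac{49}{24} e_{123} + \frac{18}{5} e_{135} - e_{145} + \frac{35}{18} e_{1235} + \frac{7}{3} e_{1245}
second term: -\frac{31}{5} e_{3} - 6 e_{4} - \frac{63}{20} e_{14} + \frac{7}{9} e_{24} + \frac{21}{4} e_{35} - \frac{49}{24} e_{123} - \frac{18}{5} e_{135} + e_{145} - \frac{35}{18} e_{1235} - \frac{7}{3} e_{1245}
Answer: -\frac{62}{5} e_{3} - 12 e_{4} - \frac{63}{10} e_{14} + \frac{14}{9} e_{24} + \frac{21}{2} e_{35}


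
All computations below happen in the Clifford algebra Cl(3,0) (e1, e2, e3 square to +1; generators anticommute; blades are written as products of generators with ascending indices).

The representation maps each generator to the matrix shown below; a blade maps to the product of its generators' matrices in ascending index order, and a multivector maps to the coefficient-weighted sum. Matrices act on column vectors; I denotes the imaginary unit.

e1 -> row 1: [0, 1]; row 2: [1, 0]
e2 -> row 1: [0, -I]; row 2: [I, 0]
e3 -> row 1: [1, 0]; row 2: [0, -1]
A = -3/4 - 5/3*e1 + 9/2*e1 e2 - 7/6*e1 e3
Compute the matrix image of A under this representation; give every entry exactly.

Bivector images (products of the table entries): rho(e1 e2) = rho(e1)rho(e2) = row 1: [I, 0]; row 2: [0, -I]; rho(e1 e3) = rho(e1)rho(e3) = row 1: [0, -1]; row 2: [1, 0].
M = (-3/4)*1 + (-5/3)*rho(e1) + (9/2)*rho(e1 e2) + (-7/6)*rho(e1 e3), summed entrywise (1 is the identity matrix):
Answer: row 1: [-3/4 + 9*I/2, -1/2]; row 2: [-17/6, -3/4 - 9*I/2]


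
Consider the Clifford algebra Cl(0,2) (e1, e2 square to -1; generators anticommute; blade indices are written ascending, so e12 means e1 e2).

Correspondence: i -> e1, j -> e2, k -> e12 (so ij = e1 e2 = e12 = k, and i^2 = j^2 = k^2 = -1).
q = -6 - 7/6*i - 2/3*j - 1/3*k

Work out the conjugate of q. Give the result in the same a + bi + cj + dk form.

In blades: q = -6 - 7/6*e1 - 2/3*e2 - 1/3*e12.
Conjugation here is Clifford conjugation: the scalar is fixed and the grade-1 and grade-2 blades all flip sign, giving -6 + 7/6*e1 + 2/3*e2 + 1/3*e12; translating back:
Answer: -6 + 7/6*i + 2/3*j + 1/3*k


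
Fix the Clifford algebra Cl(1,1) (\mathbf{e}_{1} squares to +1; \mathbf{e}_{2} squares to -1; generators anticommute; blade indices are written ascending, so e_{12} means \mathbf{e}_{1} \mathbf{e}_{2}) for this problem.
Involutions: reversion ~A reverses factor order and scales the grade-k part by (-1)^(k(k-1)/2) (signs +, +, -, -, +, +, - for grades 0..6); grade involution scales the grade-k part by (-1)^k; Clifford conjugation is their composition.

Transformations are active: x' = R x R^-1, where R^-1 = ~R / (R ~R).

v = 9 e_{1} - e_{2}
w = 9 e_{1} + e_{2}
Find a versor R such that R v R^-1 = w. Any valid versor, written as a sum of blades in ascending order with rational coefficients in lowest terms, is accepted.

Reasoning: v^2 = w^2 = 80 since conjugation preserves the quadratic form; R = v + w = 18 e_{1} is then valid when invertible, keeping its own part and reversing (v - w)/2.
Answer: 18 e_{1}


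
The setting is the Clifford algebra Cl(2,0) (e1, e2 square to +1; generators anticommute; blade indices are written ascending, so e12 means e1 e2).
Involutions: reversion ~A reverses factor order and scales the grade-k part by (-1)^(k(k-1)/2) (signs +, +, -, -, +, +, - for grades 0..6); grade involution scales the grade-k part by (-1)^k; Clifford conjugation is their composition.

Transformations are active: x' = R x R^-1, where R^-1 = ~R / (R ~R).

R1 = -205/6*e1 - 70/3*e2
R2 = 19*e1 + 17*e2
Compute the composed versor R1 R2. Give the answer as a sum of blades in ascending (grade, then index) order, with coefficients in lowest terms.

Distribute over the terms of R1 (each basis-blade product reordered to ascending indices, repeated generators contracted through their squares):
(-205/6*e1) R2 = -3895/6 - 3485/6*e12
(-70/3*e2) R2 = -1190/3 + 1330/3*e12
Summing the partial products and collecting blades:
Answer: -6275/6 - 275/2*e12


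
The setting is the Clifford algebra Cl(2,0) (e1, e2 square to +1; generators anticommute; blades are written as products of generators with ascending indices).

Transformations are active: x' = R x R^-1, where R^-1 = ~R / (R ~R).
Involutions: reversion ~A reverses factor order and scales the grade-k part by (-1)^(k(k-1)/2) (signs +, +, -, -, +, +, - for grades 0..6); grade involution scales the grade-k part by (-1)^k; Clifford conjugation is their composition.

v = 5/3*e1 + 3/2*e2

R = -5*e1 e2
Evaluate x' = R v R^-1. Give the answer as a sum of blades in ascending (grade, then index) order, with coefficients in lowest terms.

~R = 5*e1 e2, and R ~R = 25, so R^-1 = ~R / (25).
R v = -15/2*e1 + 25/3*e2
Answer: -5/3*e1 - 3/2*e2


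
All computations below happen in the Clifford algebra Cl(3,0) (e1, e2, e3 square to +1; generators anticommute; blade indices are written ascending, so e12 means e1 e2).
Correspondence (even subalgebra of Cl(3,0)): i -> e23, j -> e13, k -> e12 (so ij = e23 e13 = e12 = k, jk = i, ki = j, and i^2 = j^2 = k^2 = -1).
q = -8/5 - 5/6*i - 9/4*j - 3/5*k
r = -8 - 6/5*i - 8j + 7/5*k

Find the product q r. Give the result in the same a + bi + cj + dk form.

In blades: q = -8/5 - 3/5*e12 - 9/4*e13 - 5/6*e23, r = -8 + 7/5*e12 - 8*e13 - 6/5*e23.
Distribute q over r term by term (generator squares from the signature, products reordered to ascending indices): (-8/5)*r = 64/5 - 56/25*e12 + 64/5*e13 + 48/25*e23; (-3/5*e12)*r = 21/25 + 24/5*e12 + 18/25*e13 - 24/5*e23; (-9/4*e13)*r = -18 - 27/10*e12 + 18*e13 - 63/20*e23; (-5/6*e23)*r = -1 + 20/3*e12 + 7/6*e13 + 20/3*e23.
Sum: -134/25 + 979/150*e12 + 4903/150*e13 + 191/300*e23; translating back through the correspondence:
Answer: -134/25 + 191/300*i + 4903/150*j + 979/150*k


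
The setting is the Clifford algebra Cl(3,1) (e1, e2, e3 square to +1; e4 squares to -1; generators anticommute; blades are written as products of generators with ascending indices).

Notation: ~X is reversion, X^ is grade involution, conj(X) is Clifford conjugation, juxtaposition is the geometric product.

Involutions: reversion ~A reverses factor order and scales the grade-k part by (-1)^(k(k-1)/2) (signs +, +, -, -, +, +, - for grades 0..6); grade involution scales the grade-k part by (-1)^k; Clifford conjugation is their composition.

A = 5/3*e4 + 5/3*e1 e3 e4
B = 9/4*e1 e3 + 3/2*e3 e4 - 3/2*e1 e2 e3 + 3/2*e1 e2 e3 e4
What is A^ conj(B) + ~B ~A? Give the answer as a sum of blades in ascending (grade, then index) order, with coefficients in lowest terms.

first term: 5/2*e1 - 5/2*e2 + 5/2*e3 - 15/4*e4 - 5/2*e2 e4 - 5/2*e1 e2 e3 + 15/4*e1 e3 e4 - 5/2*e1 e2 e3 e4
second term: 5/2*e1 + 5/2*e2 + 5/2*e3 - 15/4*e4 - 5/2*e2 e4 - 5/2*e1 e2 e3 - 15/4*e1 e3 e4 + 5/2*e1 e2 e3 e4
Answer: 5*e1 + 5*e3 - 15/2*e4 - 5*e2 e4 - 5*e1 e2 e3


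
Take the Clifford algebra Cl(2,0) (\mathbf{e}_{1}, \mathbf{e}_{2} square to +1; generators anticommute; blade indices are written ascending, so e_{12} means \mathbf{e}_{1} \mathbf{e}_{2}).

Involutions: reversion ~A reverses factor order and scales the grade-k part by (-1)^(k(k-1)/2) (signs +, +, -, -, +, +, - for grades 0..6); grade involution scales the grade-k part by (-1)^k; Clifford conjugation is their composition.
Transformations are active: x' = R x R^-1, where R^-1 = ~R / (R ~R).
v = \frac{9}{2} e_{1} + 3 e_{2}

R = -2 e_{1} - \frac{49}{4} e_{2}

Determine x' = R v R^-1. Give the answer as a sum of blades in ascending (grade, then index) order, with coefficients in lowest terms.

~R = -2 e_{1} - \frac{49}{4} e_{2}, and R ~R = \frac{2465}{16}, so R^-1 = ~R / (\frac{2465}{16}).
R v = -\frac{183}{4} + \frac{393}{8} e_{12}
Answer: -\frac{16329}{4930} e_{1} + \frac{10539}{2465} e_{2}


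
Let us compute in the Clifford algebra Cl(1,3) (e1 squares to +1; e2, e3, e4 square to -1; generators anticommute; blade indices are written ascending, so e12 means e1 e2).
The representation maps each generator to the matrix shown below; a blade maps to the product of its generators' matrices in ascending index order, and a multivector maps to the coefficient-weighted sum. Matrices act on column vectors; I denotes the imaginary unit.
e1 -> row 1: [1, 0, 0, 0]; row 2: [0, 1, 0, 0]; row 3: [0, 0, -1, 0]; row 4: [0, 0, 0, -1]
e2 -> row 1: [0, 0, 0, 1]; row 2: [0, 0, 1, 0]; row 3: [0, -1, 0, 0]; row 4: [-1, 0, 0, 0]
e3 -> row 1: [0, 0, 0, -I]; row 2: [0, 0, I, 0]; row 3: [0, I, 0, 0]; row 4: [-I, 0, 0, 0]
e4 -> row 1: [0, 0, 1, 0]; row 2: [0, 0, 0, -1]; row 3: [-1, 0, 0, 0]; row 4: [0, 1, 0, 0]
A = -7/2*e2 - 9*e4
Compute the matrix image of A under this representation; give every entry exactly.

M = (-7/2)*rho(e2) + (-9)*rho(e4), summed entrywise:
Answer: row 1: [0, 0, -9, -7/2]; row 2: [0, 0, -7/2, 9]; row 3: [9, 7/2, 0, 0]; row 4: [7/2, -9, 0, 0]


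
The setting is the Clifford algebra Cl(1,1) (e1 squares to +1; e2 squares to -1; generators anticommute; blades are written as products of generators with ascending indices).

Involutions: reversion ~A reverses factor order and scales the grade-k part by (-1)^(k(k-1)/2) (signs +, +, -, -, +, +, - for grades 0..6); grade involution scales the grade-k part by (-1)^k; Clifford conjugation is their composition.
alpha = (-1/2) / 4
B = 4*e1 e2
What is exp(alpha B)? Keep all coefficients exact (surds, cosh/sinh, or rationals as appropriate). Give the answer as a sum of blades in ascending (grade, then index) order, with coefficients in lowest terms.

B^2 = (4)^2*(e1 e2)^2 = 16*(+1) = 16 (a basis 2-blade squares to minus the product of its generators' squares).
B^2 = 16 — the series telescopes hyperbolically here: l = 4, alpha*l = -1/2, so exp(alpha B) = cosh(-1/2) + (sinh(-1/2)/4)*B = cosh(1/2) + (-sinh(1/2)/4)*B.
Answer: cosh(1/2) - sinh(1/2)*e1 e2


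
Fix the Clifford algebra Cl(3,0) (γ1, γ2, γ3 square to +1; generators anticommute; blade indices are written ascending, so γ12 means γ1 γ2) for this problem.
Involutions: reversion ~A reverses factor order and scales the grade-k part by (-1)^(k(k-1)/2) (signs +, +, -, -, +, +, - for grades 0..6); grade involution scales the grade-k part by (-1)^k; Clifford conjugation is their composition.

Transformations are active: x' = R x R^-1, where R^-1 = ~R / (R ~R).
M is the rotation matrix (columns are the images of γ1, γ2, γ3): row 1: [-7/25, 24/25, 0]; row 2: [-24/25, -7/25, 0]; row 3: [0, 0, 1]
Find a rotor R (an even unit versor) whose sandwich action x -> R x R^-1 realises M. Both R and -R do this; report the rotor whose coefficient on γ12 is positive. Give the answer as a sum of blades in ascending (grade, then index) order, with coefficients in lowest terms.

Method: write R = a + b12*γ12 + b13*γ13 + b23*γ23 with a^2 + b12^2 + b13^2 + b23^2 = 1 (so R^-1 = ~R). Expanding the columns R e_j ~R gives tr M = 4a^2 - 1 and, from the antisymmetric part, M21 - M12 = -4a*b12, M13 - M31 = 4a*b13, M32 - M23 = -4a*b23.
Here tr M = 11/25, so a^2 = (1 + tr M)/4 = 9/25 and a = ±3/5. Taking a = 3/5: M21 - M12 = -48/25, M13 - M31 = 0, M32 - M23 = 0, giving b12 = 4/5, b13 = 0, b23 = 0, i.e. R = 3/5 + 4/5*γ12.
Its γ12 coefficient is already positive.
Answer: 3/5 + 4/5*γ12. Why the constraint matters: R and -R act identically through the sandwich — M has trace 11/25 either way — so only the sign condition on γ12 picks one of the two preimages.


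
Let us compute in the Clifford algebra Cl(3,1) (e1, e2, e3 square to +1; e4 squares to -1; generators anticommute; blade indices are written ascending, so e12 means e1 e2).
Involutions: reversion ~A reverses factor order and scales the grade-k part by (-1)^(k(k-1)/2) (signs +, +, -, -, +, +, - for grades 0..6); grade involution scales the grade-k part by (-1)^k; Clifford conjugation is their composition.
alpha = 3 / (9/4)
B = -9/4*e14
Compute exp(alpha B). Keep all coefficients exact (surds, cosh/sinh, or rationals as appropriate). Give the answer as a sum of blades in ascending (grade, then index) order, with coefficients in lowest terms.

B^2 = (-9/4)^2*(e14)^2 = 81/16*(+1) = 81/16 (a basis 2-blade squares to minus the product of its generators' squares).
B^2 = 81/16 — a positive square means the series sums to a boost: l = 9/4, alpha*l = 3, so exp(alpha B) = cosh(3) + (sinh(3)/(9/4))*B = cosh(3) + (4*sinh(3)/9)*B.
Answer: cosh(3) - sinh(3)*e14


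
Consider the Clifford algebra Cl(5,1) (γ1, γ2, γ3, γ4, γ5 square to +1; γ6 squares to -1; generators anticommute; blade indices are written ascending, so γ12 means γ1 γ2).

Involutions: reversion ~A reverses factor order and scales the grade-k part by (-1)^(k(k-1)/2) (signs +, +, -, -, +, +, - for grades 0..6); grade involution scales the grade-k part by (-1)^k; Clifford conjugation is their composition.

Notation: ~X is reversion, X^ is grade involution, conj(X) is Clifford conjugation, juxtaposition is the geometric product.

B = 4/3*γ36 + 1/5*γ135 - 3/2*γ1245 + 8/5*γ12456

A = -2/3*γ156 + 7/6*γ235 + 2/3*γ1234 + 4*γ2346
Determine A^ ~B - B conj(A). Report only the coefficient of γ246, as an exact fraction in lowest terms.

first term: 7/30*γ12 + 32/5*γ24 + γ35 + 2/15*γ36 + 7/4*γ134 + 328/45*γ135 - 2/15*γ245 + γ246 - 14/9*γ256 - 16/15*γ356 + 8/9*γ1246 - 28/15*γ1346 + 6*γ1356 + 4/5*γ12456
second term: -7/30*γ12 - 32/5*γ24 - γ35 - 2/15*γ36 - 7/4*γ134 - 328/45*γ135 + 2/15*γ245 - γ246 + 14/9*γ256 + 16/15*γ356 + 8/9*γ1246 - 28/15*γ1346 + 6*γ1356 + 4/5*γ12456
Answer: 2


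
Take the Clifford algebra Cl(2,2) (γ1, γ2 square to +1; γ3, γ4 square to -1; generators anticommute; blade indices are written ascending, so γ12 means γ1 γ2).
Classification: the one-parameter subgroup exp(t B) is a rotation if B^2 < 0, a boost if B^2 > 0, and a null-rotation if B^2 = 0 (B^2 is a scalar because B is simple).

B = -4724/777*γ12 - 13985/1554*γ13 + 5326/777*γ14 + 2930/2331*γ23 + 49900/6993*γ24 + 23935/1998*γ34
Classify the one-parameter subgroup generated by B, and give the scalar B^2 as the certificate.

B^2 term by term: the squares give (-4724/777)^2*(γ12)^2 + (-13985/1554)^2*(γ13)^2 + (5326/777)^2*(γ14)^2 + (2930/2331)^2*(γ23)^2 + (49900/6993)^2*(γ24)^2 + (23935/1998)^2*(γ34)^2 = 22316176/603729*(-1) + 195580225/2414916*(+1) + 28366276/603729*(+1) + 8584900/5433561*(+1) + 2490010000/48902049*(+1) + 572884225/3992004*(-1) = 0 (each basis 2-blade squares to minus the product of its generators' squares); cross terms between blades sharing an index anticommute and cancel; the commuting (index-disjoint) pairs give grade-4 terms 2*c*c'*(blade product), which cancel blade by blade — γ1234: -113068940/776223 + 697851500/5433561 + 31210360/1811187 = 0 — confirming B is simple. So B^2 = 0.
Answer: null-rotation, certificate B^2 = 0. Certificate logic: 0 is a conjugation-invariant scalar, so its sign fixes rotation versus boost versus null-rotation outright.


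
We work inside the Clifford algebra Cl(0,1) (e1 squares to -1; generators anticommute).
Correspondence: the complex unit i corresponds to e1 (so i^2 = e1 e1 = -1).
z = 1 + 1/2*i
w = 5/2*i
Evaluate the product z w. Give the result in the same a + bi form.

In blades: z = 1 + 1/2*e1, w = 5/2*e1.
Distribute z over w term by term (generator squares from the signature, products reordered to ascending indices): (1)*w = 5/2*e1; (1/2*e1)*w = -5/4.
Sum: -5/4 + 5/2*e1; translating back through the correspondence:
Answer: -5/4 + 5/2*i


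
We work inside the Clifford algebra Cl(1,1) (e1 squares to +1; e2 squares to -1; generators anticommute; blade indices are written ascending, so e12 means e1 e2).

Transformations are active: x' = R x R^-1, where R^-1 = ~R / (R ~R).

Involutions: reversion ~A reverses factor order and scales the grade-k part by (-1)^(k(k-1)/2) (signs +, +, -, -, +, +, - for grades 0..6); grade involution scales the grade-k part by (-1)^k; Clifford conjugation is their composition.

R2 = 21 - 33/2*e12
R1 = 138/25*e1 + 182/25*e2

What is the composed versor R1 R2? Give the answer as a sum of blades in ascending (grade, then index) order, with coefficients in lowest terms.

Distribute over the terms of R1 (each basis-blade product reordered to ascending indices, repeated generators contracted through their squares):
(138/25*e1) R2 = 2898/25*e1 - 2277/25*e2
(182/25*e2) R2 = -3003/25*e1 + 3822/25*e2
Summing the partial products and collecting blades:
Answer: -21/5*e1 + 309/5*e2


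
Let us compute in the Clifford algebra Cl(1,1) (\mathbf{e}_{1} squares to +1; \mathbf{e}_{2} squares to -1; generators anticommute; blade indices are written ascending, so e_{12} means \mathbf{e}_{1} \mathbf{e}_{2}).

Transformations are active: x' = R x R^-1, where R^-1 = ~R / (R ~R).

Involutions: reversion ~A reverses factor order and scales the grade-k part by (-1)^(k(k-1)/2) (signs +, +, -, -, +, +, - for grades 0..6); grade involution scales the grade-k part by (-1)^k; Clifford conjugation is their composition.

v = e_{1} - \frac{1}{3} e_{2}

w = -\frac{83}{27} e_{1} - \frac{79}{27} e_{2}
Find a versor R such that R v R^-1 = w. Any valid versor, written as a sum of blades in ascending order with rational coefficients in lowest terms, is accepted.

Since q(v) = q(w) = \frac{8}{9}, the sum R = v + w = -\frac{56}{27} e_{1} - \frac{88}{27} e_{2} does the job whenever invertible.
Answer: -\frac{56}{27} e_{1} - \frac{88}{27} e_{2}


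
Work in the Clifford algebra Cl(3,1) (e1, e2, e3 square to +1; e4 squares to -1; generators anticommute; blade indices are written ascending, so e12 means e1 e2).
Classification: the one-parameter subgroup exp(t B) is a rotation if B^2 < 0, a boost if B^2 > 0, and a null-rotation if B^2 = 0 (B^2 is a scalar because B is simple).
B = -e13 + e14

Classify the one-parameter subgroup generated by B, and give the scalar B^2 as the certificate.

B^2 term by term: the squares give (-1)^2*(e13)^2 + (1)^2*(e14)^2 = 1*(-1) + 1*(+1) = 0 (each basis 2-blade squares to minus the product of its generators' squares); cross terms between blades sharing an index anticommute and cancel. So B^2 = 0.
Answer: null-rotation, certificate B^2 = 0. The class reads off the invariant scalar 0 directly.


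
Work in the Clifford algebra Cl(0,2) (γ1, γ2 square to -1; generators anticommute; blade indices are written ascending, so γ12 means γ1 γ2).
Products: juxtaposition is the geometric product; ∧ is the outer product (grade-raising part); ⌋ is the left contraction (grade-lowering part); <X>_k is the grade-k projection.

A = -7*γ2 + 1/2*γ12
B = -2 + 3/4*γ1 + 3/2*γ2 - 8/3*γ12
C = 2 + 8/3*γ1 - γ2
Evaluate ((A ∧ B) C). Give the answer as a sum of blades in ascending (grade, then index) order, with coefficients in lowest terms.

step 1: 14*γ2 + 17/4*γ12
step 2: 14 + 17/4*γ1 + 118/3*γ2 - 173/6*γ12
Answer: 14 + 17/4*γ1 + 118/3*γ2 - 173/6*γ12


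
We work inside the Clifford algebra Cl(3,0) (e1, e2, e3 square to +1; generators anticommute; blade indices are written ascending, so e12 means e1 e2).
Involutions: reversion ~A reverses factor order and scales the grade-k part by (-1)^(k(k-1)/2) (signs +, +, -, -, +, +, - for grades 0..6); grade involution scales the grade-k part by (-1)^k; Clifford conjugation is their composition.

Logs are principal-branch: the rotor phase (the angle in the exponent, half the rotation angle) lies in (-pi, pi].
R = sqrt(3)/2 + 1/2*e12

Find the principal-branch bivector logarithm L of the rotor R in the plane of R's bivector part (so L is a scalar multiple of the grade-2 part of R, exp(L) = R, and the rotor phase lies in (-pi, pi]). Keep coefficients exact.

The scalar part of R is sqrt(3)/2, which pins the rotor phase on the principal branch; dividing the bivector part by the sine of that phase recovers the unit plane, and L is the phase times that plane.
Concretely: cos(phase) = sqrt(3)/2 gives phase = ±pi/6, and since phase/sin(phase) is even the sign is immaterial: L = (phase/sin(phase)) * <R>_2 = (pi/3) * <R>_2.
Answer: pi/6*e12


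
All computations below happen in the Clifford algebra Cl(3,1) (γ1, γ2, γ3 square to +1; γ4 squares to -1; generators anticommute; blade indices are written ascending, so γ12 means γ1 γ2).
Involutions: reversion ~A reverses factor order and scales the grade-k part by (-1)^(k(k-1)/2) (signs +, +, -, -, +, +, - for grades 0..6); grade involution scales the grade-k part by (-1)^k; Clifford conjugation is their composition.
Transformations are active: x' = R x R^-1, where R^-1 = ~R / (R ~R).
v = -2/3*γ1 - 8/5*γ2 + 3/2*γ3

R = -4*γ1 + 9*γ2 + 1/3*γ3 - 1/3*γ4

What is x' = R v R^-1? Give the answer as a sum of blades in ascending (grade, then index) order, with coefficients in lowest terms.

~R = -4*γ1 + 9*γ2 + 1/3*γ3 - 1/3*γ4, and R ~R = 97, so R^-1 = ~R / (97).
R v = -337/30 + 62/5*γ12 - 52/9*γ13 - 2/9*γ14 + 421/30*γ23 - 8/15*γ24 + 1/2*γ34
Answer: 2318/1455*γ1 - 47/97*γ2 - 13769/8730*γ3 + 337/4365*γ4


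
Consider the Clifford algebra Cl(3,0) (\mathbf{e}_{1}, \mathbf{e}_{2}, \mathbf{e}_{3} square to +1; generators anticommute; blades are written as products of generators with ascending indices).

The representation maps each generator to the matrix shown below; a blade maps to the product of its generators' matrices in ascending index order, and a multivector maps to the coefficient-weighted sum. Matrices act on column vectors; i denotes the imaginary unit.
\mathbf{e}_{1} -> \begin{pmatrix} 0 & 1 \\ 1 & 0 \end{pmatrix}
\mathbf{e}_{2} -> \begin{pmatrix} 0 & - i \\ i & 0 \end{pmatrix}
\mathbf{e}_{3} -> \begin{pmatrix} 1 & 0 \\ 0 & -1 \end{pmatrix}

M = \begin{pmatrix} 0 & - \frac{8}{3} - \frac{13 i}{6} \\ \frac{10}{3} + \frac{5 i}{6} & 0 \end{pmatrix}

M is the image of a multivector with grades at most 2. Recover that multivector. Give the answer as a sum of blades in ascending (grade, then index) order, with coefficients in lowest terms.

Method: 1, rho(e_{1}), rho(e_{2}), rho(e_{3}) form a trace-orthogonal basis of the 2x2 complex matrices (tr(X Y) = 2 if X = Y, else 0), so M = m0*1 + m1*rho(e_{1}) + m2*rho(e_{2}) + m3*rho(e_{3}) with m0 = tr(M)/2 = 0, m1 = tr(M rho(e_{1}))/2 = \frac{1}{3} - \frac{2 i}{3}, m2 = tr(M rho(e_{2}))/2 = \frac{3}{2} - 3 i, m3 = tr(M rho(e_{3}))/2 = 0.
Multiplying table entries, the bivector images are rho(e_{1} e_{2}) = i*rho(e_{3}), rho(e_{1} e_{3}) = -i*rho(e_{2}), rho(e_{2} e_{3}) = i*rho(e_{1}); with real blade coefficients the real parts of m0..m3 are the coefficients of 1, e_{1}, e_{2}, e_{3} and the imaginary parts give the bivectors (e_{2} e_{3}: Im m1, e_{1} e_{3}: -Im m2, e_{1} e_{2}: Im m3).
Answer: \frac{1}{3} e_{1} + \frac{3}{2} e_{2} + 3 e_{1} e_{3} - \frac{2}{3} e_{2} e_{3}


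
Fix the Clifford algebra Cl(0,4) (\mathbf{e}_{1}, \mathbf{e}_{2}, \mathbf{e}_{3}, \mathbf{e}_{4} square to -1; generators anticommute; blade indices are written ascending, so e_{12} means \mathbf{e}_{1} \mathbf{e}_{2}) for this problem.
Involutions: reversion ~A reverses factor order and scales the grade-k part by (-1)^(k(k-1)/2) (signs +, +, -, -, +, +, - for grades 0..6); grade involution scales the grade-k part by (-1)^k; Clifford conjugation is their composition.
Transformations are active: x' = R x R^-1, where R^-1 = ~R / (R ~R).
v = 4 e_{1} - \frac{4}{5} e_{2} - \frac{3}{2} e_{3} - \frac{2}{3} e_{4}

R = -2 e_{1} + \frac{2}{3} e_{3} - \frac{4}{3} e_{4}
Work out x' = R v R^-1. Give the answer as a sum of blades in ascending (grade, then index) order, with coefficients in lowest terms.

~R = -2 e_{1} + \frac{2}{3} e_{3} - \frac{4}{3} e_{4}, and R ~R = -\frac{56}{9}, so R^-1 = ~R / (-\frac{56}{9}).
R v = \frac{73}{9} + \frac{8}{5} e_{12} + \frac{1}{3} e_{13} + \frac{20}{3} e_{14} + \frac{8}{15} e_{23} - \frac{16}{15} e_{24} - \frac{22}{9} e_{34}
Answer: \frac{17}{14} e_{1} + \frac{4}{5} e_{2} - \frac{5}{21} e_{3} + \frac{29}{7} e_{4}


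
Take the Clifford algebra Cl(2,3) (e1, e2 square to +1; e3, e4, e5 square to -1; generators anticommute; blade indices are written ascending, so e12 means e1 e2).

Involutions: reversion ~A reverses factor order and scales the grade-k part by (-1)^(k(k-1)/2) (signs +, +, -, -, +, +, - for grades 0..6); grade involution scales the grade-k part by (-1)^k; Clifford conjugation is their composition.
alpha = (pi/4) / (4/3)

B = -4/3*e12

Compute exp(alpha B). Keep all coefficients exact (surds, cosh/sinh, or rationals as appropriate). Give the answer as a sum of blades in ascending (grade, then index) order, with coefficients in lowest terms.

B^2 = (-4/3)^2*(e12)^2 = 16/9*(-1) = -16/9 (a basis 2-blade squares to minus the product of its generators' squares).
B^2 = -16/9 — B^2 < 0, so the exponential closes trigonometrically: l = 4/3, alpha*l = pi/4, so exp(alpha B) = cos(pi/4) + (sin(pi/4)/(4/3))*B = sqrt(2)/2 + (3*sqrt(2)/8)*B.
Answer: sqrt(2)/2 - sqrt(2)/2*e12


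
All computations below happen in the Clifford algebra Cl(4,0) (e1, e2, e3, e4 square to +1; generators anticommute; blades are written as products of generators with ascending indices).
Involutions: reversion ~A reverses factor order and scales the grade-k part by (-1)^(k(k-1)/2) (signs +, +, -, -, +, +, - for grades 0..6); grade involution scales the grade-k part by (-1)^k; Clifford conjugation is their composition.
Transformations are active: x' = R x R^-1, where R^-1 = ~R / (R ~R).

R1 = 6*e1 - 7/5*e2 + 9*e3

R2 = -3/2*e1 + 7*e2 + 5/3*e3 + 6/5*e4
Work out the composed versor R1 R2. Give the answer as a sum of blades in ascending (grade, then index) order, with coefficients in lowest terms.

Distribute over the terms of R1 (each basis-blade product reordered to ascending indices, repeated generators contracted through their squares):
(6*e1) R2 = -9 + 42*e1 e2 + 10*e1 e3 + 36/5*e1 e4
(-7/5*e2) R2 = -49/5 - 21/10*e1 e2 - 7/3*e2 e3 - 42/25*e2 e4
(9*e3) R2 = 15 + 27/2*e1 e3 - 63*e2 e3 + 54/5*e3 e4
Summing the partial products and collecting blades:
Answer: -19/5 + 399/10*e1 e2 + 47/2*e1 e3 + 36/5*e1 e4 - 196/3*e2 e3 - 42/25*e2 e4 + 54/5*e3 e4


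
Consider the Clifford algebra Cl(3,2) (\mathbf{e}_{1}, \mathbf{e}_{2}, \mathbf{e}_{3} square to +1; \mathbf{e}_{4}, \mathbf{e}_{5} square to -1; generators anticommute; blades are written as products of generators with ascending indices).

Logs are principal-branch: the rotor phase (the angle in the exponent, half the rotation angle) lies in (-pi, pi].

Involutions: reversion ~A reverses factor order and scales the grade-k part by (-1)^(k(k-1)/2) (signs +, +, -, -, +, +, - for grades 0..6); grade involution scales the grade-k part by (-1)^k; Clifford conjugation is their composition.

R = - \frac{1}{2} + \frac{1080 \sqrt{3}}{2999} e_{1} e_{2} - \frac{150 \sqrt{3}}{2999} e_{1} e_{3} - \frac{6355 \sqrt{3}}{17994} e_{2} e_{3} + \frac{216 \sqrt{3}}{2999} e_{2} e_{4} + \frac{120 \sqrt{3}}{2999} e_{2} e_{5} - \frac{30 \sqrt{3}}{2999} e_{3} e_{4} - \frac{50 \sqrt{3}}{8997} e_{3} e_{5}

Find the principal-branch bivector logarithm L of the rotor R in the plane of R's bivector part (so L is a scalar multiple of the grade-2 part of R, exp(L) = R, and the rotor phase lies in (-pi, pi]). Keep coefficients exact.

The scalar part of R is - \frac{1}{2}, which pins the rotor phase on the principal branch; dividing the bivector part by the sine of that phase recovers the unit plane, and L is the phase times that plane.
Concretely: cos(phase) = - \frac{1}{2} gives phase = ±\frac{2 \pi}{3}, and since phase/sin(phase) is even the sign is immaterial: L = (phase/sin(phase)) * <R>_2 = (\frac{4 \sqrt{3} \pi}{9}) * <R>_2.
Answer: \frac{1440 \pi}{2999} e_{1} e_{2} - \frac{200 \pi}{2999} e_{1} e_{3} - \frac{12710 \pi}{26991} e_{2} e_{3} + \frac{288 \pi}{2999} e_{2} e_{4} + \frac{160 \pi}{2999} e_{2} e_{5} - \frac{40 \pi}{2999} e_{3} e_{4} - \frac{200 \pi}{26991} e_{3} e_{5}


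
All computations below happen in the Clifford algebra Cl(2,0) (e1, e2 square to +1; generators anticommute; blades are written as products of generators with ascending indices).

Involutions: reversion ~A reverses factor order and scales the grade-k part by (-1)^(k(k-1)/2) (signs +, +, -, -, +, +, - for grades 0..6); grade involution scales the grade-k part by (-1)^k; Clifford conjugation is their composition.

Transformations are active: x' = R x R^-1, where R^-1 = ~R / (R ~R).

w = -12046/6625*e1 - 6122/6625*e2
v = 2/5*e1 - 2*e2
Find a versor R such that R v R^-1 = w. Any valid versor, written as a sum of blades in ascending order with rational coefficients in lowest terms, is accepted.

Equal squares first: v^2 = w^2 = 104/25. Then v + w = -9396/6625*e1 - 19372/6625*e2 is a versor taking v to w, provided it is invertible.
Answer: -9396/6625*e1 - 19372/6625*e2


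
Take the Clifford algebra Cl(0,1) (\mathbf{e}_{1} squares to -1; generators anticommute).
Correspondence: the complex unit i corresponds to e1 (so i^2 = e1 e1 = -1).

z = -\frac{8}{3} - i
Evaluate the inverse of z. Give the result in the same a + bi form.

In blades: z = -\frac{8}{3} - e_{1}.
With qbar = -\frac{8}{3} + e_{1} (scalar fixed, mapped units negated), z qbar = \frac{73}{9} (the sum of squared coefficients), so z^-1 = qbar / (\frac{73}{9}) = -\frac{24}{73} + \frac{9}{73} e_{1}; translating back:
Answer: -\frac{24}{73} + \frac{9}{73}i


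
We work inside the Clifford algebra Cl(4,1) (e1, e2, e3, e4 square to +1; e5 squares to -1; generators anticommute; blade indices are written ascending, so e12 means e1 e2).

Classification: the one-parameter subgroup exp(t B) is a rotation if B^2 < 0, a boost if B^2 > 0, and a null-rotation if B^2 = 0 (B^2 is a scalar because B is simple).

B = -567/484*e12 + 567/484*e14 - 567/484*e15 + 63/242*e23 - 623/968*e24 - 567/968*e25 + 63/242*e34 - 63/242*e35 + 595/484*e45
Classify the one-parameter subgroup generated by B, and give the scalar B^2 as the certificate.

B^2 term by term: the squares give (-567/484)^2*(e12)^2 + (567/484)^2*(e14)^2 + (-567/484)^2*(e15)^2 + (63/242)^2*(e23)^2 + (-623/968)^2*(e24)^2 + (-567/968)^2*(e25)^2 + (63/242)^2*(e34)^2 + (-63/242)^2*(e35)^2 + (595/484)^2*(e45)^2 = 321489/234256*(-1) + 321489/234256*(-1) + 321489/234256*(+1) + 3969/58564*(-1) + 388129/937024*(-1) + 321489/937024*(+1) + 3969/58564*(-1) + 3969/58564*(+1) + 354025/234256*(+1) = 0 (each basis 2-blade squares to minus the product of its generators' squares); cross terms between blades sharing an index anticommute and cancel; the commuting (index-disjoint) pairs give grade-4 terms 2*c*c'*(blade product), which cancel blade by blade — e1234: -35721/58564 + 35721/58564 = 0; e1235: 35721/58564 - 35721/58564 = 0; e1245: -337365/117128 + 321489/234256 + 353241/234256 = 0; e1345: 35721/58564 - 35721/58564 = 0; e2345: 37485/58564 - 39249/117128 - 35721/117128 = 0 — confirming B is simple. So B^2 = 0.
Answer: null-rotation, certificate B^2 = 0. Certificate logic: 0 is a conjugation-invariant scalar, so its sign fixes rotation versus boost versus null-rotation outright.
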